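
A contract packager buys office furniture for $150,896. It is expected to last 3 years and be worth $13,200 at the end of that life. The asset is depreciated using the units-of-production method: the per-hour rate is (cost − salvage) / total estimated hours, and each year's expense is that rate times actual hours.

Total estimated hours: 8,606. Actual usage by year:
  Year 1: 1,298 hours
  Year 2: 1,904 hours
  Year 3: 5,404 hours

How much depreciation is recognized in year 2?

Depreciable base = $150,896 − $13,200 = $137,696.
Rate = $137,696 / 8,606 hours = $16 per hour.
Year 1: 1,298 × $16 = $20,768. Book value $130,128.
Year 2: 1,904 × $16 = $30,464. Book value $99,664.

$30,464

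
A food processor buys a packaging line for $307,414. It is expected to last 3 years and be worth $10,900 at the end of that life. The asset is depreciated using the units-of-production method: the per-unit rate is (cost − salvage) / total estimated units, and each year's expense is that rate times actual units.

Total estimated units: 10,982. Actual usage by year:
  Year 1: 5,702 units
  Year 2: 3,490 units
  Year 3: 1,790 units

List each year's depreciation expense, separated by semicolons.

Depreciable base = $307,414 − $10,900 = $296,514.
Rate = $296,514 / 10,982 units = $27 per unit.
Year 1: 5,702 × $27 = $153,954. Book value $153,460.
Year 2: 3,490 × $27 = $94,230. Book value $59,230.
Year 3: 1,790 × $27 = $48,330. Book value $10,900.

$153,954; $94,230; $48,330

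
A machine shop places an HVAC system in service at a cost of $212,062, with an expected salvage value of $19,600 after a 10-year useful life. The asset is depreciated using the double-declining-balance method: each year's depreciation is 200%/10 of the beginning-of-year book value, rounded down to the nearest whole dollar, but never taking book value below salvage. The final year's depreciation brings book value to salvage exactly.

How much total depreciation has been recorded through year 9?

Depreciable base = $212,062 − $19,600 = $192,462.
Year 1: ⌊$212,062 × 200%/10⌋ = $42,412. Book value $169,650.
Year 2: ⌊$169,650 × 200%/10⌋ = $33,930. Book value $135,720.
Year 3: ⌊$135,720 × 200%/10⌋ = $27,144. Book value $108,576.
Year 4: ⌊$108,576 × 200%/10⌋ = $21,715. Book value $86,861.
Year 5: ⌊$86,861 × 200%/10⌋ = $17,372. Book value $69,489.
Year 6: ⌊$69,489 × 200%/10⌋ = $13,897. Book value $55,592.
Year 7: ⌊$55,592 × 200%/10⌋ = $11,118. Book value $44,474.
Year 8: ⌊$44,474 × 200%/10⌋ = $8,894. Book value $35,580.
Year 9: ⌊$35,580 × 200%/10⌋ = $7,116. Book value $28,464.
Accumulated through year 9 = $212,062 − $28,464 = $183,598.

$183,598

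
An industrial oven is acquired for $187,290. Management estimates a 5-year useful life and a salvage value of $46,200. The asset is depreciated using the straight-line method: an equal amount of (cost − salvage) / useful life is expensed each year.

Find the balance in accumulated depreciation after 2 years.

Depreciable base = $187,290 − $46,200 = $141,090.
Annual expense = $141,090 / 5 = $28,218.
End of year 1: book value $159,072.
End of year 2: book value $130,854.
Accumulated through year 2 = $187,290 − $130,854 = $56,436.

$56,436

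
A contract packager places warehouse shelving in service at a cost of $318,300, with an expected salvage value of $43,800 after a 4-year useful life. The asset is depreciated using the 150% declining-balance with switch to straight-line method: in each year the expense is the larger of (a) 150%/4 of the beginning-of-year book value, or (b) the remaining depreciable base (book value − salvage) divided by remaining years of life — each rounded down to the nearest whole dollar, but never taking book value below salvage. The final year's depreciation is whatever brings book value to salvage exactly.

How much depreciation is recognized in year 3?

$46,626

Depreciable base = $318,300 − $43,800 = $274,500.
Year 1: DB = ⌊$318,300 × 150%/4⌋ = $119,362; SL = ⌊$274,500/4⌋ = $68,625 → take DB $119,362. Book value $198,938.
Year 2: DB = ⌊$198,938 × 150%/4⌋ = $74,601; SL = ⌊$155,138/3⌋ = $51,712 → take DB $74,601. Book value $124,337.
Year 3: DB = ⌊$124,337 × 150%/4⌋ = $46,626; SL = ⌊$80,537/2⌋ = $40,268 → take DB $46,626. Book value $77,711.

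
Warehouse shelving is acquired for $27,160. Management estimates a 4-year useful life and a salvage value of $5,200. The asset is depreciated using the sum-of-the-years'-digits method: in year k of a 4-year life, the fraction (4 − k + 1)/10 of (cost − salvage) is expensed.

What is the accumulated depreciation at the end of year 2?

Depreciable base = $27,160 − $5,200 = $21,960.
Sum of the years' digits = 4+3+2+1 = 10.
Year 1: $21,960 × 4/10 = $8,784. Book value $18,376.
Year 2: $21,960 × 3/10 = $6,588. Book value $11,788.
Accumulated through year 2 = $27,160 − $11,788 = $15,372.

$15,372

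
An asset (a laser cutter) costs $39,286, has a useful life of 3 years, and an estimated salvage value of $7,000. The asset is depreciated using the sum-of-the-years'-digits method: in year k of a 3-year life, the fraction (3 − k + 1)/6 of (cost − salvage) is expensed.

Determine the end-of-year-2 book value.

Depreciable base = $39,286 − $7,000 = $32,286.
Sum of the years' digits = 3+2+1 = 6.
Year 1: $32,286 × 3/6 = $16,143. Book value $23,143.
Year 2: $32,286 × 2/6 = $10,762. Book value $12,381.

$12,381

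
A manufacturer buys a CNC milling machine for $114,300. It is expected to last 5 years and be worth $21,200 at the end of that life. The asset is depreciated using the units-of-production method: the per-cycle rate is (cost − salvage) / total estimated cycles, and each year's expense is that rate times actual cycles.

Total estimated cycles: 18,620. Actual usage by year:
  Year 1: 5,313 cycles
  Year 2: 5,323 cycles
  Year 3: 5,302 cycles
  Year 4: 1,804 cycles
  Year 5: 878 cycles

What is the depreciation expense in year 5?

Depreciable base = $114,300 − $21,200 = $93,100.
Rate = $93,100 / 18,620 cycles = $5 per cycle.
Year 1: 5,313 × $5 = $26,565. Book value $87,735.
Year 2: 5,323 × $5 = $26,615. Book value $61,120.
Year 3: 5,302 × $5 = $26,510. Book value $34,610.
Year 4: 1,804 × $5 = $9,020. Book value $25,590.
Year 5: 878 × $5 = $4,390. Book value $21,200.

$4,390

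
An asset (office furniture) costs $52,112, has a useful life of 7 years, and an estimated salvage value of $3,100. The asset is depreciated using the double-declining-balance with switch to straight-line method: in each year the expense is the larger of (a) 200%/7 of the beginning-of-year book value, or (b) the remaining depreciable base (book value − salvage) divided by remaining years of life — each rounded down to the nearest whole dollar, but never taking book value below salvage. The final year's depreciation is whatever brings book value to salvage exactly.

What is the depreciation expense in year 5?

$3,876

Depreciable base = $52,112 − $3,100 = $49,012.
Year 1: DB = ⌊$52,112 × 200%/7⌋ = $14,889; SL = ⌊$49,012/7⌋ = $7,001 → take DB $14,889. Book value $37,223.
Year 2: DB = ⌊$37,223 × 200%/7⌋ = $10,635; SL = ⌊$34,123/6⌋ = $5,687 → take DB $10,635. Book value $26,588.
Year 3: DB = ⌊$26,588 × 200%/7⌋ = $7,596; SL = ⌊$23,488/5⌋ = $4,697 → take DB $7,596. Book value $18,992.
Year 4: DB = ⌊$18,992 × 200%/7⌋ = $5,426; SL = ⌊$15,892/4⌋ = $3,973 → take DB $5,426. Book value $13,566.
Year 5: DB = ⌊$13,566 × 200%/7⌋ = $3,876; SL = ⌊$10,466/3⌋ = $3,488 → take DB $3,876. Book value $9,690.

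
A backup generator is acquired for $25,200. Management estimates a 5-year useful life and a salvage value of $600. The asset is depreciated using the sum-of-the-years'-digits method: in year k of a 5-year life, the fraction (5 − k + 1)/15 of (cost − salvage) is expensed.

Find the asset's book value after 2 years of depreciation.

Depreciable base = $25,200 − $600 = $24,600.
Sum of the years' digits = 5+4+3+2+1 = 15.
Year 1: $24,600 × 5/15 = $8,200. Book value $17,000.
Year 2: $24,600 × 4/15 = $6,560. Book value $10,440.

$10,440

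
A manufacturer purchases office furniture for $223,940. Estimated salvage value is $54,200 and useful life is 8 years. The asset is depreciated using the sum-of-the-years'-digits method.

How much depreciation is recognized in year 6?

Depreciable base = $223,940 − $54,200 = $169,740.
Sum of the years' digits = 8+7+6+5+4+3+2+1 = 36.
Year 1: $169,740 × 8/36 = $37,720. Book value $186,220.
Year 2: $169,740 × 7/36 = $33,005. Book value $153,215.
Year 3: $169,740 × 6/36 = $28,290. Book value $124,925.
Year 4: $169,740 × 5/36 = $23,575. Book value $101,350.
Year 5: $169,740 × 4/36 = $18,860. Book value $82,490.
Year 6: $169,740 × 3/36 = $14,145. Book value $68,345.

$14,145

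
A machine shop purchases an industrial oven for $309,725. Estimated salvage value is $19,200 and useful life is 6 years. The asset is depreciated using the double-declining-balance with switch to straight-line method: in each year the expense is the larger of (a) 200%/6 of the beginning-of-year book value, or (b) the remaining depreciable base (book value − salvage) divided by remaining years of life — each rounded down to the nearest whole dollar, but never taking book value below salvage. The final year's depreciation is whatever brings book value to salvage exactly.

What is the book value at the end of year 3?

$91,771

Depreciable base = $309,725 − $19,200 = $290,525.
Year 1: DB = ⌊$309,725 × 200%/6⌋ = $103,241; SL = ⌊$290,525/6⌋ = $48,420 → take DB $103,241. Book value $206,484.
Year 2: DB = ⌊$206,484 × 200%/6⌋ = $68,828; SL = ⌊$187,284/5⌋ = $37,456 → take DB $68,828. Book value $137,656.
Year 3: DB = ⌊$137,656 × 200%/6⌋ = $45,885; SL = ⌊$118,456/4⌋ = $29,614 → take DB $45,885. Book value $91,771.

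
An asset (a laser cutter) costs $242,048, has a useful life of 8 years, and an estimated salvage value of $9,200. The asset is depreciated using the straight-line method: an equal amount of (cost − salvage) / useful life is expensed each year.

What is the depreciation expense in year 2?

$29,106

Depreciable base = $242,048 − $9,200 = $232,848.
Annual expense = $232,848 / 8 = $29,106.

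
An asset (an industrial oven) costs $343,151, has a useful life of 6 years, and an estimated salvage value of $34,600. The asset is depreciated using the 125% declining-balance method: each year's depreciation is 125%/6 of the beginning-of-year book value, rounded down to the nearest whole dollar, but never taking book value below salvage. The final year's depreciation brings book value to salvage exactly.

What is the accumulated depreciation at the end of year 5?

Depreciable base = $343,151 − $34,600 = $308,551.
Year 1: ⌊$343,151 × 125%/6⌋ = $71,489. Book value $271,662.
Year 2: ⌊$271,662 × 125%/6⌋ = $56,596. Book value $215,066.
Year 3: ⌊$215,066 × 125%/6⌋ = $44,805. Book value $170,261.
Year 4: ⌊$170,261 × 125%/6⌋ = $35,471. Book value $134,790.
Year 5: ⌊$134,790 × 125%/6⌋ = $28,081. Book value $106,709.
Accumulated through year 5 = $343,151 − $106,709 = $236,442.

$236,442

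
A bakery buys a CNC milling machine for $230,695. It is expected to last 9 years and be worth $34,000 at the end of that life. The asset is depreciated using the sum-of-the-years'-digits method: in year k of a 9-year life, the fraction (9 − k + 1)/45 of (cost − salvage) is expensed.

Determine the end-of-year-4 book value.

$99,565

Depreciable base = $230,695 − $34,000 = $196,695.
Sum of the years' digits = 9+8+7+6+5+4+3+2+1 = 45.
Year 1: $196,695 × 9/45 = $39,339. Book value $191,356.
Year 2: $196,695 × 8/45 = $34,968. Book value $156,388.
Year 3: $196,695 × 7/45 = $30,597. Book value $125,791.
Year 4: $196,695 × 6/45 = $26,226. Book value $99,565.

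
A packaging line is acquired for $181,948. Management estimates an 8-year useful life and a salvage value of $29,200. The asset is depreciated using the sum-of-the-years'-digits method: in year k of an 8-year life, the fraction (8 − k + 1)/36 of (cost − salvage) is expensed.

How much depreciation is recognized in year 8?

Depreciable base = $181,948 − $29,200 = $152,748.
Sum of the years' digits = 8+7+6+5+4+3+2+1 = 36.
Year 1: $152,748 × 8/36 = $33,944. Book value $148,004.
Year 2: $152,748 × 7/36 = $29,701. Book value $118,303.
Year 3: $152,748 × 6/36 = $25,458. Book value $92,845.
Year 4: $152,748 × 5/36 = $21,215. Book value $71,630.
Year 5: $152,748 × 4/36 = $16,972. Book value $54,658.
Year 6: $152,748 × 3/36 = $12,729. Book value $41,929.
Year 7: $152,748 × 2/36 = $8,486. Book value $33,443.
Year 8: $152,748 × 1/36 = $4,243. Book value $29,200.

$4,243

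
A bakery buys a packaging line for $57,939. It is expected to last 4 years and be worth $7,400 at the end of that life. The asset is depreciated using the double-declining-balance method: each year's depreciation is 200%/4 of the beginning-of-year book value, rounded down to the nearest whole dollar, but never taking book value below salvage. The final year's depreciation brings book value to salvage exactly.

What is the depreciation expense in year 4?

$0

Depreciable base = $57,939 − $7,400 = $50,539.
Year 1: ⌊$57,939 × 200%/4⌋ = $28,969. Book value $28,970.
Year 2: ⌊$28,970 × 200%/4⌋ = $14,485. Book value $14,485.
Year 3: ⌊$14,485 × 200%/4⌋ = $7,242, capped at $7,085. Book value $7,400.
Year 4 (final): $7,400 − $7,400 = $0. Book value $7,400.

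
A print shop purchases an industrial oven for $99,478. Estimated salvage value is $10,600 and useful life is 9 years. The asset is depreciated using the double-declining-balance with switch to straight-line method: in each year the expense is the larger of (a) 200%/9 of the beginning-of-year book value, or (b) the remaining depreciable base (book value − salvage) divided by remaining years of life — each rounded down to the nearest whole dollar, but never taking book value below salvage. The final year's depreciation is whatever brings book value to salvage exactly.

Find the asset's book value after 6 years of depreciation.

Depreciable base = $99,478 − $10,600 = $88,878.
Year 1: DB = ⌊$99,478 × 200%/9⌋ = $22,106; SL = ⌊$88,878/9⌋ = $9,875 → take DB $22,106. Book value $77,372.
Year 2: DB = ⌊$77,372 × 200%/9⌋ = $17,193; SL = ⌊$66,772/8⌋ = $8,346 → take DB $17,193. Book value $60,179.
Year 3: DB = ⌊$60,179 × 200%/9⌋ = $13,373; SL = ⌊$49,579/7⌋ = $7,082 → take DB $13,373. Book value $46,806.
Year 4: DB = ⌊$46,806 × 200%/9⌋ = $10,401; SL = ⌊$36,206/6⌋ = $6,034 → take DB $10,401. Book value $36,405.
Year 5: DB = ⌊$36,405 × 200%/9⌋ = $8,090; SL = ⌊$25,805/5⌋ = $5,161 → take DB $8,090. Book value $28,315.
Year 6: DB = ⌊$28,315 × 200%/9⌋ = $6,292; SL = ⌊$17,715/4⌋ = $4,428 → take DB $6,292. Book value $22,023.

$22,023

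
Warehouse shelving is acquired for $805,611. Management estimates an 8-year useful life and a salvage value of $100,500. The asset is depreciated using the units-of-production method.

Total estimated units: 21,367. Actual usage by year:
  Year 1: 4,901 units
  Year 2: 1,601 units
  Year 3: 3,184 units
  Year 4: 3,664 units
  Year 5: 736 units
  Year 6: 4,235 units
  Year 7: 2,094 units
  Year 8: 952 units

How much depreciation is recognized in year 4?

$120,912

Depreciable base = $805,611 − $100,500 = $705,111.
Rate = $705,111 / 21,367 units = $33 per unit.
Year 1: 4,901 × $33 = $161,733. Book value $643,878.
Year 2: 1,601 × $33 = $52,833. Book value $591,045.
Year 3: 3,184 × $33 = $105,072. Book value $485,973.
Year 4: 3,664 × $33 = $120,912. Book value $365,061.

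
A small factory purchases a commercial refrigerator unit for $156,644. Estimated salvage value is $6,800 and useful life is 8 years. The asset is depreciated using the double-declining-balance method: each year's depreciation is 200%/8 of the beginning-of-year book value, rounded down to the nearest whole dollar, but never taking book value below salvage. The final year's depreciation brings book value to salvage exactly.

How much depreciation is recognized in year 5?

$12,391

Depreciable base = $156,644 − $6,800 = $149,844.
Year 1: ⌊$156,644 × 200%/8⌋ = $39,161. Book value $117,483.
Year 2: ⌊$117,483 × 200%/8⌋ = $29,370. Book value $88,113.
Year 3: ⌊$88,113 × 200%/8⌋ = $22,028. Book value $66,085.
Year 4: ⌊$66,085 × 200%/8⌋ = $16,521. Book value $49,564.
Year 5: ⌊$49,564 × 200%/8⌋ = $12,391. Book value $37,173.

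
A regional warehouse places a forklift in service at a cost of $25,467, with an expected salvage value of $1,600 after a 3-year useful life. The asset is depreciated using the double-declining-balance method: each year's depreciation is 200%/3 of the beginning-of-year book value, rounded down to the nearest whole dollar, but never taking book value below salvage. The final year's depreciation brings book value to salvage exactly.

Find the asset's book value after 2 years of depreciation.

Depreciable base = $25,467 − $1,600 = $23,867.
Year 1: ⌊$25,467 × 200%/3⌋ = $16,978. Book value $8,489.
Year 2: ⌊$8,489 × 200%/3⌋ = $5,659. Book value $2,830.

$2,830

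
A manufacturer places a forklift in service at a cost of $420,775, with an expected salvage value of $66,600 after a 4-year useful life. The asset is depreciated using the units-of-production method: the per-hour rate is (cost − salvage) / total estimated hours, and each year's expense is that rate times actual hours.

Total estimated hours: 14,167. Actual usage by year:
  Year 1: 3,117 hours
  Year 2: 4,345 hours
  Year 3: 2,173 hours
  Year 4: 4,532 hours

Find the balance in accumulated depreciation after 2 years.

Depreciable base = $420,775 − $66,600 = $354,175.
Rate = $354,175 / 14,167 hours = $25 per hour.
Year 1: 3,117 × $25 = $77,925. Book value $342,850.
Year 2: 4,345 × $25 = $108,625. Book value $234,225.
Accumulated through year 2 = $420,775 − $234,225 = $186,550.

$186,550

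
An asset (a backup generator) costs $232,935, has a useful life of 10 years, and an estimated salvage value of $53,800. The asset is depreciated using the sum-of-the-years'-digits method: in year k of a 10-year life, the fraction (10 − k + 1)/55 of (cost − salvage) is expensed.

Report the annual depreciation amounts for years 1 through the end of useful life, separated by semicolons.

$32,570; $29,313; $26,056; $22,799; $19,542; $16,285; $13,028; $9,771; $6,514; $3,257

Depreciable base = $232,935 − $53,800 = $179,135.
Sum of the years' digits = 10+9+8+7+6+5+4+3+2+1 = 55.
Year 1: $179,135 × 10/55 = $32,570. Book value $200,365.
Year 2: $179,135 × 9/55 = $29,313. Book value $171,052.
Year 3: $179,135 × 8/55 = $26,056. Book value $144,996.
Year 4: $179,135 × 7/55 = $22,799. Book value $122,197.
Year 5: $179,135 × 6/55 = $19,542. Book value $102,655.
Year 6: $179,135 × 5/55 = $16,285. Book value $86,370.
Year 7: $179,135 × 4/55 = $13,028. Book value $73,342.
Year 8: $179,135 × 3/55 = $9,771. Book value $63,571.
Year 9: $179,135 × 2/55 = $6,514. Book value $57,057.
Year 10: $179,135 × 1/55 = $3,257. Book value $53,800.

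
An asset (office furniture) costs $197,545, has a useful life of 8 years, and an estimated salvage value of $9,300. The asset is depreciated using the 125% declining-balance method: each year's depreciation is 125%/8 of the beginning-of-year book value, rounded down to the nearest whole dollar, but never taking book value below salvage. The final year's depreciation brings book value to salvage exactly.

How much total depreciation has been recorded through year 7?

Depreciable base = $197,545 − $9,300 = $188,245.
Year 1: ⌊$197,545 × 125%/8⌋ = $30,866. Book value $166,679.
Year 2: ⌊$166,679 × 125%/8⌋ = $26,043. Book value $140,636.
Year 3: ⌊$140,636 × 125%/8⌋ = $21,974. Book value $118,662.
Year 4: ⌊$118,662 × 125%/8⌋ = $18,540. Book value $100,122.
Year 5: ⌊$100,122 × 125%/8⌋ = $15,644. Book value $84,478.
Year 6: ⌊$84,478 × 125%/8⌋ = $13,199. Book value $71,279.
Year 7: ⌊$71,279 × 125%/8⌋ = $11,137. Book value $60,142.
Accumulated through year 7 = $197,545 − $60,142 = $137,403.

$137,403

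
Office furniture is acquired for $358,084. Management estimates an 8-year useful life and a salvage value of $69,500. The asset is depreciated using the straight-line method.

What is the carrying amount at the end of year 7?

$105,573

Depreciable base = $358,084 − $69,500 = $288,584.
Annual expense = $288,584 / 8 = $36,073.
End of year 1: book value $322,011.
End of year 2: book value $285,938.
End of year 3: book value $249,865.
End of year 4: book value $213,792.
End of year 5: book value $177,719.
End of year 6: book value $141,646.
End of year 7: book value $105,573.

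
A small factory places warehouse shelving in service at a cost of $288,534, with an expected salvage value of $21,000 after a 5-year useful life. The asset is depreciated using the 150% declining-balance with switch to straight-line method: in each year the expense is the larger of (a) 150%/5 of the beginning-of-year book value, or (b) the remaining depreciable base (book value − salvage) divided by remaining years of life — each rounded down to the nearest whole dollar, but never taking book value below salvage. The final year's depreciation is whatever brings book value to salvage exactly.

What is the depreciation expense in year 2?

$60,592

Depreciable base = $288,534 − $21,000 = $267,534.
Year 1: DB = ⌊$288,534 × 150%/5⌋ = $86,560; SL = ⌊$267,534/5⌋ = $53,506 → take DB $86,560. Book value $201,974.
Year 2: DB = ⌊$201,974 × 150%/5⌋ = $60,592; SL = ⌊$180,974/4⌋ = $45,243 → take DB $60,592. Book value $141,382.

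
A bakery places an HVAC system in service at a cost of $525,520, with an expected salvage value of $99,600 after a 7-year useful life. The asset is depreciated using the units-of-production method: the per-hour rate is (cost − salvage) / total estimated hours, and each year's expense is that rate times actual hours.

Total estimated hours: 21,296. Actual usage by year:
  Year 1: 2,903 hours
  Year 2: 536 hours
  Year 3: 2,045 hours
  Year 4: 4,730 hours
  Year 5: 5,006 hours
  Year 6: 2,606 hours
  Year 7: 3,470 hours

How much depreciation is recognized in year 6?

$52,120

Depreciable base = $525,520 − $99,600 = $425,920.
Rate = $425,920 / 21,296 hours = $20 per hour.
Year 1: 2,903 × $20 = $58,060. Book value $467,460.
Year 2: 536 × $20 = $10,720. Book value $456,740.
Year 3: 2,045 × $20 = $40,900. Book value $415,840.
Year 4: 4,730 × $20 = $94,600. Book value $321,240.
Year 5: 5,006 × $20 = $100,120. Book value $221,120.
Year 6: 2,606 × $20 = $52,120. Book value $169,000.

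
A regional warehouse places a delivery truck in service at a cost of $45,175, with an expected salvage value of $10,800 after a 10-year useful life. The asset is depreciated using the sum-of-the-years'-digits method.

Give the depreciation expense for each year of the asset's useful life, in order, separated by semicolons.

$6,250; $5,625; $5,000; $4,375; $3,750; $3,125; $2,500; $1,875; $1,250; $625

Depreciable base = $45,175 − $10,800 = $34,375.
Sum of the years' digits = 10+9+8+7+6+5+4+3+2+1 = 55.
Year 1: $34,375 × 10/55 = $6,250. Book value $38,925.
Year 2: $34,375 × 9/55 = $5,625. Book value $33,300.
Year 3: $34,375 × 8/55 = $5,000. Book value $28,300.
Year 4: $34,375 × 7/55 = $4,375. Book value $23,925.
Year 5: $34,375 × 6/55 = $3,750. Book value $20,175.
Year 6: $34,375 × 5/55 = $3,125. Book value $17,050.
Year 7: $34,375 × 4/55 = $2,500. Book value $14,550.
Year 8: $34,375 × 3/55 = $1,875. Book value $12,675.
Year 9: $34,375 × 2/55 = $1,250. Book value $11,425.
Year 10: $34,375 × 1/55 = $625. Book value $10,800.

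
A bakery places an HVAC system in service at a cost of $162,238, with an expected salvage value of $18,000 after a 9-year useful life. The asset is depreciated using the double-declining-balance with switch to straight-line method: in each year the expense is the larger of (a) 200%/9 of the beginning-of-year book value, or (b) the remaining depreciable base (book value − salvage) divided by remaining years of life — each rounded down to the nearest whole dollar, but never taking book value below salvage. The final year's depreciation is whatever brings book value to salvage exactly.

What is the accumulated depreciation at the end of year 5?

$116,059

Depreciable base = $162,238 − $18,000 = $144,238.
Year 1: DB = ⌊$162,238 × 200%/9⌋ = $36,052; SL = ⌊$144,238/9⌋ = $16,026 → take DB $36,052. Book value $126,186.
Year 2: DB = ⌊$126,186 × 200%/9⌋ = $28,041; SL = ⌊$108,186/8⌋ = $13,523 → take DB $28,041. Book value $98,145.
Year 3: DB = ⌊$98,145 × 200%/9⌋ = $21,810; SL = ⌊$80,145/7⌋ = $11,449 → take DB $21,810. Book value $76,335.
Year 4: DB = ⌊$76,335 × 200%/9⌋ = $16,963; SL = ⌊$58,335/6⌋ = $9,722 → take DB $16,963. Book value $59,372.
Year 5: DB = ⌊$59,372 × 200%/9⌋ = $13,193; SL = ⌊$41,372/5⌋ = $8,274 → take DB $13,193. Book value $46,179.
Accumulated through year 5 = $162,238 − $46,179 = $116,059.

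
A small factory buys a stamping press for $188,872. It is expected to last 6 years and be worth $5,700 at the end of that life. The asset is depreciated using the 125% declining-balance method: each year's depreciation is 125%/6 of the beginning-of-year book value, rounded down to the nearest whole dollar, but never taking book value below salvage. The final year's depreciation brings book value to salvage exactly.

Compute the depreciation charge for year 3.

$24,661

Depreciable base = $188,872 − $5,700 = $183,172.
Year 1: ⌊$188,872 × 125%/6⌋ = $39,348. Book value $149,524.
Year 2: ⌊$149,524 × 125%/6⌋ = $31,150. Book value $118,374.
Year 3: ⌊$118,374 × 125%/6⌋ = $24,661. Book value $93,713.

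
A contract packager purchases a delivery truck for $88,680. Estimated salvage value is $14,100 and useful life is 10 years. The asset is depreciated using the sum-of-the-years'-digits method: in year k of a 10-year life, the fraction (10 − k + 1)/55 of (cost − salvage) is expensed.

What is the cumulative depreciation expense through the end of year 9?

$73,224

Depreciable base = $88,680 − $14,100 = $74,580.
Sum of the years' digits = 10+9+8+7+6+5+4+3+2+1 = 55.
Year 1: $74,580 × 10/55 = $13,560. Book value $75,120.
Year 2: $74,580 × 9/55 = $12,204. Book value $62,916.
Year 3: $74,580 × 8/55 = $10,848. Book value $52,068.
Year 4: $74,580 × 7/55 = $9,492. Book value $42,576.
Year 5: $74,580 × 6/55 = $8,136. Book value $34,440.
Year 6: $74,580 × 5/55 = $6,780. Book value $27,660.
Year 7: $74,580 × 4/55 = $5,424. Book value $22,236.
Year 8: $74,580 × 3/55 = $4,068. Book value $18,168.
Year 9: $74,580 × 2/55 = $2,712. Book value $15,456.
Accumulated through year 9 = $88,680 − $15,456 = $73,224.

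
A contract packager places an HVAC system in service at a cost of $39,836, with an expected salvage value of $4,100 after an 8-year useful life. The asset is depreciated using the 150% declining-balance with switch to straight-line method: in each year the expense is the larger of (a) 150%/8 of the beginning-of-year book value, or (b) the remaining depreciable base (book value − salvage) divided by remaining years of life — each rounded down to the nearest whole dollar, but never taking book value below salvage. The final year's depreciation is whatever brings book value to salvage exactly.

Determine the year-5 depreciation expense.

Depreciable base = $39,836 − $4,100 = $35,736.
Year 1: DB = ⌊$39,836 × 150%/8⌋ = $7,469; SL = ⌊$35,736/8⌋ = $4,467 → take DB $7,469. Book value $32,367.
Year 2: DB = ⌊$32,367 × 150%/8⌋ = $6,068; SL = ⌊$28,267/7⌋ = $4,038 → take DB $6,068. Book value $26,299.
Year 3: DB = ⌊$26,299 × 150%/8⌋ = $4,931; SL = ⌊$22,199/6⌋ = $3,699 → take DB $4,931. Book value $21,368.
Year 4: DB = ⌊$21,368 × 150%/8⌋ = $4,006; SL = ⌊$17,268/5⌋ = $3,453 → take DB $4,006. Book value $17,362.
Year 5: DB = ⌊$17,362 × 150%/8⌋ = $3,255; SL = ⌊$13,262/4⌋ = $3,315 → take SL $3,315. Book value $14,047.

$3,315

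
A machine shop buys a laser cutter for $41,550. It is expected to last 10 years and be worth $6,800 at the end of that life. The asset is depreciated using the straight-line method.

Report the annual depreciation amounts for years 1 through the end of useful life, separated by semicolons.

Depreciable base = $41,550 − $6,800 = $34,750.
Annual expense = $34,750 / 10 = $3,475.
End of year 1: book value $38,075.
End of year 2: book value $34,600.
End of year 3: book value $31,125.
End of year 4: book value $27,650.
End of year 5: book value $24,175.
End of year 6: book value $20,700.
End of year 7: book value $17,225.
End of year 8: book value $13,750.
End of year 9: book value $10,275.
End of year 10: book value $6,800.

$3,475; $3,475; $3,475; $3,475; $3,475; $3,475; $3,475; $3,475; $3,475; $3,475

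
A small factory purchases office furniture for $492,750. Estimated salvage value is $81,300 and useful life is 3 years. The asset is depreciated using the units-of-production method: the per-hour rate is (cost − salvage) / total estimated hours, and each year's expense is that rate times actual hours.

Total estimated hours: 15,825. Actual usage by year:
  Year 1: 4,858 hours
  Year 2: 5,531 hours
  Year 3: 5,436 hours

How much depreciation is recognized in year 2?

$143,806

Depreciable base = $492,750 − $81,300 = $411,450.
Rate = $411,450 / 15,825 hours = $26 per hour.
Year 1: 4,858 × $26 = $126,308. Book value $366,442.
Year 2: 5,531 × $26 = $143,806. Book value $222,636.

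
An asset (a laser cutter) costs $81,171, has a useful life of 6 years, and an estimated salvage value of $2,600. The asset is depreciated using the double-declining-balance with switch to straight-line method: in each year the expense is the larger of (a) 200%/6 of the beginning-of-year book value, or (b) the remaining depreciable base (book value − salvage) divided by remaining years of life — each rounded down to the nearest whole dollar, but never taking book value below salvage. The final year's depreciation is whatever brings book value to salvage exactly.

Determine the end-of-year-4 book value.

$16,034

Depreciable base = $81,171 − $2,600 = $78,571.
Year 1: DB = ⌊$81,171 × 200%/6⌋ = $27,057; SL = ⌊$78,571/6⌋ = $13,095 → take DB $27,057. Book value $54,114.
Year 2: DB = ⌊$54,114 × 200%/6⌋ = $18,038; SL = ⌊$51,514/5⌋ = $10,302 → take DB $18,038. Book value $36,076.
Year 3: DB = ⌊$36,076 × 200%/6⌋ = $12,025; SL = ⌊$33,476/4⌋ = $8,369 → take DB $12,025. Book value $24,051.
Year 4: DB = ⌊$24,051 × 200%/6⌋ = $8,017; SL = ⌊$21,451/3⌋ = $7,150 → take DB $8,017. Book value $16,034.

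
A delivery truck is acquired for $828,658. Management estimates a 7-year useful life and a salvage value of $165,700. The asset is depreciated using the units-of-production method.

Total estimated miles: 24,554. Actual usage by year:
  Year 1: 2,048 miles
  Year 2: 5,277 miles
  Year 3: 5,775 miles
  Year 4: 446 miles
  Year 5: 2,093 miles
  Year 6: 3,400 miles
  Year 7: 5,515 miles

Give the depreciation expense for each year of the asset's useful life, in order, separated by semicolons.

$55,296; $142,479; $155,925; $12,042; $56,511; $91,800; $148,905

Depreciable base = $828,658 − $165,700 = $662,958.
Rate = $662,958 / 24,554 miles = $27 per mile.
Year 1: 2,048 × $27 = $55,296. Book value $773,362.
Year 2: 5,277 × $27 = $142,479. Book value $630,883.
Year 3: 5,775 × $27 = $155,925. Book value $474,958.
Year 4: 446 × $27 = $12,042. Book value $462,916.
Year 5: 2,093 × $27 = $56,511. Book value $406,405.
Year 6: 3,400 × $27 = $91,800. Book value $314,605.
Year 7: 5,515 × $27 = $148,905. Book value $165,700.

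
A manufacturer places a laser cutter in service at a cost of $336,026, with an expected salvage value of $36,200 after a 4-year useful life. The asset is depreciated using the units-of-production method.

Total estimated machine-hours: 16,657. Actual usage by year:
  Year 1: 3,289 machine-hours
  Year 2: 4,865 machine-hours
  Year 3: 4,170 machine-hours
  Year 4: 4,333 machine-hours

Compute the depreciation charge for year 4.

$77,994

Depreciable base = $336,026 − $36,200 = $299,826.
Rate = $299,826 / 16,657 machine-hours = $18 per machine-hour.
Year 1: 3,289 × $18 = $59,202. Book value $276,824.
Year 2: 4,865 × $18 = $87,570. Book value $189,254.
Year 3: 4,170 × $18 = $75,060. Book value $114,194.
Year 4: 4,333 × $18 = $77,994. Book value $36,200.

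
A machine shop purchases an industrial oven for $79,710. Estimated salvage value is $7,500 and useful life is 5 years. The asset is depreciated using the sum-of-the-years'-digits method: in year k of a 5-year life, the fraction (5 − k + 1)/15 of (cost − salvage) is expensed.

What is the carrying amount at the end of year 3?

$21,942

Depreciable base = $79,710 − $7,500 = $72,210.
Sum of the years' digits = 5+4+3+2+1 = 15.
Year 1: $72,210 × 5/15 = $24,070. Book value $55,640.
Year 2: $72,210 × 4/15 = $19,256. Book value $36,384.
Year 3: $72,210 × 3/15 = $14,442. Book value $21,942.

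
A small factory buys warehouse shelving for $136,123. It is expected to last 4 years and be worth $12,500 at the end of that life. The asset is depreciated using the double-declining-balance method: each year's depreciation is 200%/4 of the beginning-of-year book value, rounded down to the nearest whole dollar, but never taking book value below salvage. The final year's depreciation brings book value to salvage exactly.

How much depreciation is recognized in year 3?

$17,015

Depreciable base = $136,123 − $12,500 = $123,623.
Year 1: ⌊$136,123 × 200%/4⌋ = $68,061. Book value $68,062.
Year 2: ⌊$68,062 × 200%/4⌋ = $34,031. Book value $34,031.
Year 3: ⌊$34,031 × 200%/4⌋ = $17,015. Book value $17,016.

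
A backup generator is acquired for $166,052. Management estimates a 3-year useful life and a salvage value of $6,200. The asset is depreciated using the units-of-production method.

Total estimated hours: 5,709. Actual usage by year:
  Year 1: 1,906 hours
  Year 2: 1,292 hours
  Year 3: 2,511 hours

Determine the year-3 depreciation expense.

$70,308

Depreciable base = $166,052 − $6,200 = $159,852.
Rate = $159,852 / 5,709 hours = $28 per hour.
Year 1: 1,906 × $28 = $53,368. Book value $112,684.
Year 2: 1,292 × $28 = $36,176. Book value $76,508.
Year 3: 2,511 × $28 = $70,308. Book value $6,200.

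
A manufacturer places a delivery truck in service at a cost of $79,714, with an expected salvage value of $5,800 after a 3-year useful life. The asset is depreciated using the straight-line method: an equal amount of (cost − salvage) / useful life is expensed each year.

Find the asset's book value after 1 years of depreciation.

Depreciable base = $79,714 − $5,800 = $73,914.
Annual expense = $73,914 / 3 = $24,638.
End of year 1: book value $55,076.

$55,076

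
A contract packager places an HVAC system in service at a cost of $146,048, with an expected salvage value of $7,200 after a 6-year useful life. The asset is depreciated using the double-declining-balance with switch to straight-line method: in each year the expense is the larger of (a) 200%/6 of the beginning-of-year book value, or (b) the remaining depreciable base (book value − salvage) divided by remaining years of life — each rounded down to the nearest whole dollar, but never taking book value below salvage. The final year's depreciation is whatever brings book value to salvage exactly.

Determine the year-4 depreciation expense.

$14,424

Depreciable base = $146,048 − $7,200 = $138,848.
Year 1: DB = ⌊$146,048 × 200%/6⌋ = $48,682; SL = ⌊$138,848/6⌋ = $23,141 → take DB $48,682. Book value $97,366.
Year 2: DB = ⌊$97,366 × 200%/6⌋ = $32,455; SL = ⌊$90,166/5⌋ = $18,033 → take DB $32,455. Book value $64,911.
Year 3: DB = ⌊$64,911 × 200%/6⌋ = $21,637; SL = ⌊$57,711/4⌋ = $14,427 → take DB $21,637. Book value $43,274.
Year 4: DB = ⌊$43,274 × 200%/6⌋ = $14,424; SL = ⌊$36,074/3⌋ = $12,024 → take DB $14,424. Book value $28,850.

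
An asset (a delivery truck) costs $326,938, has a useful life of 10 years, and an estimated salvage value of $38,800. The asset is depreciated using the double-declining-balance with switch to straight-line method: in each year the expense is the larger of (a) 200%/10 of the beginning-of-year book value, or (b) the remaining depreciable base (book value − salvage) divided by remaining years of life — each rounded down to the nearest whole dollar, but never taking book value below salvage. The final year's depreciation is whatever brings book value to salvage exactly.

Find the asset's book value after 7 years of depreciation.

Depreciable base = $326,938 − $38,800 = $288,138.
Year 1: DB = ⌊$326,938 × 200%/10⌋ = $65,387; SL = ⌊$288,138/10⌋ = $28,813 → take DB $65,387. Book value $261,551.
Year 2: DB = ⌊$261,551 × 200%/10⌋ = $52,310; SL = ⌊$222,751/9⌋ = $24,750 → take DB $52,310. Book value $209,241.
Year 3: DB = ⌊$209,241 × 200%/10⌋ = $41,848; SL = ⌊$170,441/8⌋ = $21,305 → take DB $41,848. Book value $167,393.
Year 4: DB = ⌊$167,393 × 200%/10⌋ = $33,478; SL = ⌊$128,593/7⌋ = $18,370 → take DB $33,478. Book value $133,915.
Year 5: DB = ⌊$133,915 × 200%/10⌋ = $26,783; SL = ⌊$95,115/6⌋ = $15,852 → take DB $26,783. Book value $107,132.
Year 6: DB = ⌊$107,132 × 200%/10⌋ = $21,426; SL = ⌊$68,332/5⌋ = $13,666 → take DB $21,426. Book value $85,706.
Year 7: DB = ⌊$85,706 × 200%/10⌋ = $17,141; SL = ⌊$46,906/4⌋ = $11,726 → take DB $17,141. Book value $68,565.

$68,565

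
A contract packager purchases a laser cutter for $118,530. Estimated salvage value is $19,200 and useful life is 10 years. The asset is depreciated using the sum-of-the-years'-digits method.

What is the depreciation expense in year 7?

$7,224

Depreciable base = $118,530 − $19,200 = $99,330.
Sum of the years' digits = 10+9+8+7+6+5+4+3+2+1 = 55.
Year 1: $99,330 × 10/55 = $18,060. Book value $100,470.
Year 2: $99,330 × 9/55 = $16,254. Book value $84,216.
Year 3: $99,330 × 8/55 = $14,448. Book value $69,768.
Year 4: $99,330 × 7/55 = $12,642. Book value $57,126.
Year 5: $99,330 × 6/55 = $10,836. Book value $46,290.
Year 6: $99,330 × 5/55 = $9,030. Book value $37,260.
Year 7: $99,330 × 4/55 = $7,224. Book value $30,036.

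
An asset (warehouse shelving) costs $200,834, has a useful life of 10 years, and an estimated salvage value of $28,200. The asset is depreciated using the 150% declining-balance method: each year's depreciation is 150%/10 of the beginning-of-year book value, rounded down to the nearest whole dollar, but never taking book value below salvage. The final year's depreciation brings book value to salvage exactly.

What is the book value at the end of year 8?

$54,728

Depreciable base = $200,834 − $28,200 = $172,634.
Year 1: ⌊$200,834 × 150%/10⌋ = $30,125. Book value $170,709.
Year 2: ⌊$170,709 × 150%/10⌋ = $25,606. Book value $145,103.
Year 3: ⌊$145,103 × 150%/10⌋ = $21,765. Book value $123,338.
Year 4: ⌊$123,338 × 150%/10⌋ = $18,500. Book value $104,838.
Year 5: ⌊$104,838 × 150%/10⌋ = $15,725. Book value $89,113.
Year 6: ⌊$89,113 × 150%/10⌋ = $13,366. Book value $75,747.
Year 7: ⌊$75,747 × 150%/10⌋ = $11,362. Book value $64,385.
Year 8: ⌊$64,385 × 150%/10⌋ = $9,657. Book value $54,728.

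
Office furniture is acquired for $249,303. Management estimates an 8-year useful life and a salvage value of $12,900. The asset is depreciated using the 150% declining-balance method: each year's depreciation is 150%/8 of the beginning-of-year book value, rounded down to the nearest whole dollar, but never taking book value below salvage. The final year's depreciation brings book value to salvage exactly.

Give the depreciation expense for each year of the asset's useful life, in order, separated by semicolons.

Depreciable base = $249,303 − $12,900 = $236,403.
Year 1: ⌊$249,303 × 150%/8⌋ = $46,744. Book value $202,559.
Year 2: ⌊$202,559 × 150%/8⌋ = $37,979. Book value $164,580.
Year 3: ⌊$164,580 × 150%/8⌋ = $30,858. Book value $133,722.
Year 4: ⌊$133,722 × 150%/8⌋ = $25,072. Book value $108,650.
Year 5: ⌊$108,650 × 150%/8⌋ = $20,371. Book value $88,279.
Year 6: ⌊$88,279 × 150%/8⌋ = $16,552. Book value $71,727.
Year 7: ⌊$71,727 × 150%/8⌋ = $13,448. Book value $58,279.
Year 8 (final): $58,279 − $12,900 = $45,379. Book value $12,900.

$46,744; $37,979; $30,858; $25,072; $20,371; $16,552; $13,448; $45,379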